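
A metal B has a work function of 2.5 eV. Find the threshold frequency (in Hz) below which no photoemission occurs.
6.0450e+14 Hz

The threshold frequency is when the photon energy equals the work function:
hf₀ = φ

Solving for f₀:
f₀ = φ/h = (2.5 eV × 1.602×10⁻¹⁹ J/eV) / (6.626×10⁻³⁴ J·s)
f₀ = 6.0450e+14 Hz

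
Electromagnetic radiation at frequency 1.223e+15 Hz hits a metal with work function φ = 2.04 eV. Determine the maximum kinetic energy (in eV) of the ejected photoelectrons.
3.0179 eV

Using Einstein's photoelectric equation: KE_max = hf - φ

First, calculate the photon energy:
E_photon = hf = (6.626×10⁻³⁴ J·s)(1.223e+15 Hz)
E_photon = 5.0579 eV

Then, the maximum kinetic energy:
KE_max = E_photon - φ = 5.0579 eV - 2.04 eV = 3.0179 eV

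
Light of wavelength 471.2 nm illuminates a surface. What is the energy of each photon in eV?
2.6312 eV

Using E = hf = hc/λ:

E = hc/λ = (6.626×10⁻³⁴ J·s)(3×10⁸ m/s) / (471.2×10⁻⁹ m)
E = 2.6312 eV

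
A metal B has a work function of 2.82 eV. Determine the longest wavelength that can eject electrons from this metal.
439.66 nm

The threshold wavelength is when the photon energy equals the work function:
hc/λ₀ = φ

Solving for λ₀:
λ₀ = hc/φ = (6.626×10⁻³⁴ J·s)(3×10⁸ m/s) / (2.82 eV × 1.602×10⁻¹⁹ J/eV)
λ₀ = 439.66 nm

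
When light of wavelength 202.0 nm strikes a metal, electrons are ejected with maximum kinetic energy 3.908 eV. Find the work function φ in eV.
2.23 eV

From Einstein's photoelectric equation: KE_max = hf - φ = hc/λ - φ

Rearranging for φ:
φ = hc/λ - KE_max

Calculate photon energy:
E_photon = hc/λ = 6.1378 eV

Therefore:
φ = 6.1378 - 3.908 = 2.23 eV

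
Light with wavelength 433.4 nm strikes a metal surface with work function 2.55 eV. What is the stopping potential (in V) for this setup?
0.3107 V

The stopping potential V_s satisfies: eV_s = KE_max

First, find KE_max using Einstein's equation:
E_photon = hc/λ = 2.8607 eV
KE_max = E_photon - φ = 2.8607 - 2.55 = 0.3107 eV

Since eV_s = KE_max:
V_s = KE_max/e = 0.3107 V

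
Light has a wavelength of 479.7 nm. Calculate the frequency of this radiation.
6.2496e+14 Hz

Using the wave equation: c = fλ

Solving for frequency:
f = c/λ = (3×10⁸ m/s) / (479.7×10⁻⁹ m)
f = 6.2496e+14 Hz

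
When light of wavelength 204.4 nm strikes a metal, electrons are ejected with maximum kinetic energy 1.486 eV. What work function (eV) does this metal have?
4.58 eV

From Einstein's photoelectric equation: KE_max = hf - φ = hc/λ - φ

Rearranging for φ:
φ = hc/λ - KE_max

Calculate photon energy:
E_photon = hc/λ = 6.0658 eV

Therefore:
φ = 6.0658 - 1.486 = 4.58 eV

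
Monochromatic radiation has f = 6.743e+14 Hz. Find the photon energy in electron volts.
2.7887 eV

Using E = hf:

E = hf = (6.626×10⁻³⁴ J·s)(6.743e+14 Hz)
E = 2.7887 eV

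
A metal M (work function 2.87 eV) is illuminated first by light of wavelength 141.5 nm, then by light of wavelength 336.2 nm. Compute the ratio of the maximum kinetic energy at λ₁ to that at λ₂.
7.2048

Using Einstein's equation: KE_max = hc/λ - φ

For λ₁ = 141.5 nm:
E₁ = hc/λ₁ = 8.7621 eV
KE₁ = E₁ - φ = 8.7621 - 2.87 = 5.8921 eV

For λ₂ = 336.2 nm:
E₂ = hc/λ₂ = 3.6878 eV
KE₂ = E₂ - φ = 3.6878 - 2.87 = 0.8178 eV

Ratio: KE₁/KE₂ = 5.8921/0.8178 = 7.2048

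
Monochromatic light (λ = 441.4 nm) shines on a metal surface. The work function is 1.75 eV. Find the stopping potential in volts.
1.0589 V

The stopping potential V_s satisfies: eV_s = KE_max

First, find KE_max using Einstein's equation:
E_photon = hc/λ = 2.8089 eV
KE_max = E_photon - φ = 2.8089 - 1.75 = 1.0589 eV

Since eV_s = KE_max:
V_s = KE_max/e = 1.0589 V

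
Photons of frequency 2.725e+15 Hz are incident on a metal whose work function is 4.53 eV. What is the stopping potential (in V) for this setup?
6.7397 V

The stopping potential V_s satisfies: eV_s = KE_max

First, find KE_max using Einstein's equation:
E_photon = hf = (6.626×10⁻³⁴ J·s)(2.725e+15 Hz) = 11.2697 eV
KE_max = E_photon - φ = 11.2697 - 4.53 = 6.7397 eV

Since eV_s = KE_max:
V_s = KE_max/e = 6.7397 V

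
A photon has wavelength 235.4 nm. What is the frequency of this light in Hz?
1.2735e+15 Hz

Using the wave equation: c = fλ

Solving for frequency:
f = c/λ = (3×10⁸ m/s) / (235.4×10⁻⁹ m)
f = 1.2735e+15 Hz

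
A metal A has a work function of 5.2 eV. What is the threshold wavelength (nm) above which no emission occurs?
238.43 nm

The threshold wavelength is when the photon energy equals the work function:
hc/λ₀ = φ

Solving for λ₀:
λ₀ = hc/φ = (6.626×10⁻³⁴ J·s)(3×10⁸ m/s) / (5.2 eV × 1.602×10⁻¹⁹ J/eV)
λ₀ = 238.43 nm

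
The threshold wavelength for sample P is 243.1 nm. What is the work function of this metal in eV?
5.10 eV

At the threshold wavelength, photon energy equals work function:
φ = hc/λ₀

Calculating:
φ = (6.626×10⁻³⁴ J·s)(3×10⁸ m/s) / (243.1×10⁻⁹ m)
φ = 5.10 eV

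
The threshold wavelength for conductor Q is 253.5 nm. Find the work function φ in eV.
4.89 eV

At the threshold wavelength, photon energy equals work function:
φ = hc/λ₀

Calculating:
φ = (6.626×10⁻³⁴ J·s)(3×10⁸ m/s) / (253.5×10⁻⁹ m)
φ = 4.89 eV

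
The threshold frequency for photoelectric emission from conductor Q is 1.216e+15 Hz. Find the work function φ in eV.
5.03 eV

At the threshold frequency, photon energy equals work function:
φ = hf₀

Calculating:
φ = (6.626×10⁻³⁴ J·s)(1.216e+15 Hz)
φ = 5.03 eV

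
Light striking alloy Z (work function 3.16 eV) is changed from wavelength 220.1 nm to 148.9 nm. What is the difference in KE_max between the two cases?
2.6936 eV

Using Einstein's equation: KE_max = hc/λ - φ

For λ₁ = 220.1 nm:
KE₁ = hc/λ₁ - φ = 5.6331 - 3.16 = 2.4731 eV

For λ₂ = 148.9 nm:
KE₂ = hc/λ₂ - φ = 8.3267 - 3.16 = 5.1667 eV

Change in KE:
ΔKE = KE₂ - KE₁ = 5.1667 - 2.4731 = 2.6936 eV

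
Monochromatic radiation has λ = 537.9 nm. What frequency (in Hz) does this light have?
5.5734e+14 Hz

Using the wave equation: c = fλ

Solving for frequency:
f = c/λ = (3×10⁸ m/s) / (537.9×10⁻⁹ m)
f = 5.5734e+14 Hz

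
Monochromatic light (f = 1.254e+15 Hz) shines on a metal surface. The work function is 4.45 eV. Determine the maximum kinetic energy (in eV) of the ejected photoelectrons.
0.7361 eV

Using Einstein's photoelectric equation: KE_max = hf - φ

First, calculate the photon energy:
E_photon = hf = (6.626×10⁻³⁴ J·s)(1.254e+15 Hz)
E_photon = 5.1861 eV

Then, the maximum kinetic energy:
KE_max = E_photon - φ = 5.1861 eV - 4.45 eV = 0.7361 eV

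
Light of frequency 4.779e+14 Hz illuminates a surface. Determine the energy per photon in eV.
1.9764 eV

Using E = hf:

E = hf = (6.626×10⁻³⁴ J·s)(4.779e+14 Hz)
E = 1.9764 eV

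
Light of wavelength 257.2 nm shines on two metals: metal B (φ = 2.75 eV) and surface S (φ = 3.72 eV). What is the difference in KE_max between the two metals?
0.9700 eV

Using KE_max = hc/λ - φ for each metal:

Photon energy: E = hc/λ = 4.8205 eV

For metal B (φ₁ = 2.75 eV):
KE₁ = E - φ₁ = 4.8205 - 2.75 = 2.0705 eV

For surface S (φ₂ = 3.72 eV):
KE₂ = E - φ₂ = 4.8205 - 3.72 = 1.1005 eV

Difference:
ΔKE = KE₁ - KE₂ = 2.0705 - 1.1005 = 0.9700 eV

Note: The difference equals the difference in work functions: 3.72 - 2.75 = 0.97 eV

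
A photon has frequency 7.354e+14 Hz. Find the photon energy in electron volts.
3.0414 eV

Using E = hf:

E = hf = (6.626×10⁻³⁴ J·s)(7.354e+14 Hz)
E = 3.0414 eV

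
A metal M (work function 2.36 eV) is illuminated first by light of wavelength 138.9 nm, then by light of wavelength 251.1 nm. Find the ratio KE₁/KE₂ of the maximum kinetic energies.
2.5473

Using Einstein's equation: KE_max = hc/λ - φ

For λ₁ = 138.9 nm:
E₁ = hc/λ₁ = 8.9261 eV
KE₁ = E₁ - φ = 8.9261 - 2.36 = 6.5661 eV

For λ₂ = 251.1 nm:
E₂ = hc/λ₂ = 4.9376 eV
KE₂ = E₂ - φ = 4.9376 - 2.36 = 2.5776 eV

Ratio: KE₁/KE₂ = 6.5661/2.5776 = 2.5473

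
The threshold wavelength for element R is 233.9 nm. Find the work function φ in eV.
5.30 eV

At the threshold wavelength, photon energy equals work function:
φ = hc/λ₀

Calculating:
φ = (6.626×10⁻³⁴ J·s)(3×10⁸ m/s) / (233.9×10⁻⁹ m)
φ = 5.30 eV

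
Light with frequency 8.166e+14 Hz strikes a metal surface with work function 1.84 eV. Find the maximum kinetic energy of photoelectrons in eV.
1.5372 eV

Using Einstein's photoelectric equation: KE_max = hf - φ

First, calculate the photon energy:
E_photon = hf = (6.626×10⁻³⁴ J·s)(8.166e+14 Hz)
E_photon = 3.3772 eV

Then, the maximum kinetic energy:
KE_max = E_photon - φ = 3.3772 eV - 1.84 eV = 1.5372 eV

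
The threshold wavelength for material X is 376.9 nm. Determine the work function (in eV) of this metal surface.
3.29 eV

At the threshold wavelength, photon energy equals work function:
φ = hc/λ₀

Calculating:
φ = (6.626×10⁻³⁴ J·s)(3×10⁸ m/s) / (376.9×10⁻⁹ m)
φ = 3.29 eV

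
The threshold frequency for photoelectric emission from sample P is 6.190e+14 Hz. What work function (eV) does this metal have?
2.56 eV

At the threshold frequency, photon energy equals work function:
φ = hf₀

Calculating:
φ = (6.626×10⁻³⁴ J·s)(6.190e+14 Hz)
φ = 2.56 eV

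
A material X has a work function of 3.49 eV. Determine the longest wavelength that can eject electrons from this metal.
355.26 nm

The threshold wavelength is when the photon energy equals the work function:
hc/λ₀ = φ

Solving for λ₀:
λ₀ = hc/φ = (6.626×10⁻³⁴ J·s)(3×10⁸ m/s) / (3.49 eV × 1.602×10⁻¹⁹ J/eV)
λ₀ = 355.26 nm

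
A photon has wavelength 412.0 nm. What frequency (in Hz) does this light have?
7.2765e+14 Hz

Using the wave equation: c = fλ

Solving for frequency:
f = c/λ = (3×10⁸ m/s) / (412.0×10⁻⁹ m)
f = 7.2765e+14 Hz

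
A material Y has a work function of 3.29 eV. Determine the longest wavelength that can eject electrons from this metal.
376.85 nm

The threshold wavelength is when the photon energy equals the work function:
hc/λ₀ = φ

Solving for λ₀:
λ₀ = hc/φ = (6.626×10⁻³⁴ J·s)(3×10⁸ m/s) / (3.29 eV × 1.602×10⁻¹⁹ J/eV)
λ₀ = 376.85 nm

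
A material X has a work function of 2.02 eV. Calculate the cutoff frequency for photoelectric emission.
4.8843e+14 Hz

The threshold frequency is when the photon energy equals the work function:
hf₀ = φ

Solving for f₀:
f₀ = φ/h = (2.02 eV × 1.602×10⁻¹⁹ J/eV) / (6.626×10⁻³⁴ J·s)
f₀ = 4.8843e+14 Hz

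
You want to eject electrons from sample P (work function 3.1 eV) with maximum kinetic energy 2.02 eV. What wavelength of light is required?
242.16 nm

From Einstein's equation: KE_max = hc/λ - φ

Rearranging for λ:
hc/λ = KE_max + φ
λ = hc/(KE_max + φ)

Required photon energy:
E_photon = KE_max + φ = 2.02 + 3.1 = 5.12 eV

Required wavelength:
λ = hc/E_photon = (6.626×10⁻³⁴)(3×10⁸) / (5.12 × 1.602×10⁻¹⁹)
λ = 242.16 nm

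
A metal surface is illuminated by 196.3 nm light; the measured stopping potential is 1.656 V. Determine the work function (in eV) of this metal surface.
4.66 eV

The stopping potential gives the maximum kinetic energy: KE_max = eV_s = 1.656 eV

From Einstein's photoelectric equation: KE_max = hc/λ - φ
Rearranging: φ = hc/λ - KE_max

Calculate photon energy:
E_photon = hc/λ = (6.626×10⁻³⁴ J·s)(3×10⁸ m/s) / (196.3×10⁻⁹ m) = 6.3161 eV

Therefore:
φ = 6.3161 - 1.656 = 4.66 eV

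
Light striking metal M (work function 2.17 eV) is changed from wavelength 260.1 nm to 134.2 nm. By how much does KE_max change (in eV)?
4.4720 eV

Using Einstein's equation: KE_max = hc/λ - φ

For λ₁ = 260.1 nm:
KE₁ = hc/λ₁ - φ = 4.7668 - 2.17 = 2.5968 eV

For λ₂ = 134.2 nm:
KE₂ = hc/λ₂ - φ = 9.2388 - 2.17 = 7.0688 eV

Change in KE:
ΔKE = KE₂ - KE₁ = 7.0688 - 2.5968 = 4.4720 eV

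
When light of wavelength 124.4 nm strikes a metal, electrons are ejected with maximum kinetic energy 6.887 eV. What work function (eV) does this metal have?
3.08 eV

From Einstein's photoelectric equation: KE_max = hf - φ = hc/λ - φ

Rearranging for φ:
φ = hc/λ - KE_max

Calculate photon energy:
E_photon = hc/λ = 9.9666 eV

Therefore:
φ = 9.9666 - 6.887 = 3.08 eV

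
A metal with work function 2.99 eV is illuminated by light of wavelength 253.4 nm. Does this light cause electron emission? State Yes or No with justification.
Yes

For photoemission, the photon energy must exceed the work function.

Photon energy: E = hc/λ = 4.8928 eV
Work function: φ = 2.99 eV

Since E_photon (4.8928 eV) > φ (2.99 eV), photoemission WILL occur.
The threshold wavelength is λ₀ = hc/φ = 414.7 nm.
Since 253.4 nm < 414.7 nm, the light has sufficient energy.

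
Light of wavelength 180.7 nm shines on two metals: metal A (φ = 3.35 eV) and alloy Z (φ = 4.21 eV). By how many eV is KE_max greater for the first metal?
0.8600 eV

Using KE_max = hc/λ - φ for each metal:

Photon energy: E = hc/λ = 6.8613 eV

For metal A (φ₁ = 3.35 eV):
KE₁ = E - φ₁ = 6.8613 - 3.35 = 3.5113 eV

For alloy Z (φ₂ = 4.21 eV):
KE₂ = E - φ₂ = 6.8613 - 4.21 = 2.6513 eV

Difference:
ΔKE = KE₁ - KE₂ = 3.5113 - 2.6513 = 0.8600 eV

Note: The difference equals the difference in work functions: 4.21 - 3.35 = 0.86 eV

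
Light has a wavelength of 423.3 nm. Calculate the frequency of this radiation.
7.0823e+14 Hz

Using the wave equation: c = fλ

Solving for frequency:
f = c/λ = (3×10⁸ m/s) / (423.3×10⁻⁹ m)
f = 7.0823e+14 Hz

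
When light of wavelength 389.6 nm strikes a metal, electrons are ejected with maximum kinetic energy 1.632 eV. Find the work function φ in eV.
1.55 eV

From Einstein's photoelectric equation: KE_max = hf - φ = hc/λ - φ

Rearranging for φ:
φ = hc/λ - KE_max

Calculate photon energy:
E_photon = hc/λ = 3.1823 eV

Therefore:
φ = 3.1823 - 1.632 = 1.55 eV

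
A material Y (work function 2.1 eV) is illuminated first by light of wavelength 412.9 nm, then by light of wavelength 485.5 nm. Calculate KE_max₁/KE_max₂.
1.9896

Using Einstein's equation: KE_max = hc/λ - φ

For λ₁ = 412.9 nm:
E₁ = hc/λ₁ = 3.0028 eV
KE₁ = E₁ - φ = 3.0028 - 2.1 = 0.9028 eV

For λ₂ = 485.5 nm:
E₂ = hc/λ₂ = 2.5537 eV
KE₂ = E₂ - φ = 2.5537 - 2.1 = 0.4537 eV

Ratio: KE₁/KE₂ = 0.9028/0.4537 = 1.9896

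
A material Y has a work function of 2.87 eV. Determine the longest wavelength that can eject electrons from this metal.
432.00 nm

The threshold wavelength is when the photon energy equals the work function:
hc/λ₀ = φ

Solving for λ₀:
λ₀ = hc/φ = (6.626×10⁻³⁴ J·s)(3×10⁸ m/s) / (2.87 eV × 1.602×10⁻¹⁹ J/eV)
λ₀ = 432.00 nm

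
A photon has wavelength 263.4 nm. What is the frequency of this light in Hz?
1.1382e+15 Hz

Using the wave equation: c = fλ

Solving for frequency:
f = c/λ = (3×10⁸ m/s) / (263.4×10⁻⁹ m)
f = 1.1382e+15 Hz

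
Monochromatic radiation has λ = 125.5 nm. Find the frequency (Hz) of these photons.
2.3888e+15 Hz

Using the wave equation: c = fλ

Solving for frequency:
f = c/λ = (3×10⁸ m/s) / (125.5×10⁻⁹ m)
f = 2.3888e+15 Hz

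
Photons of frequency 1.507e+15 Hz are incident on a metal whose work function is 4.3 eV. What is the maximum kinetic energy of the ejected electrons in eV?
1.9325 eV

Using Einstein's photoelectric equation: KE_max = hf - φ

First, calculate the photon energy:
E_photon = hf = (6.626×10⁻³⁴ J·s)(1.507e+15 Hz)
E_photon = 6.2325 eV

Then, the maximum kinetic energy:
KE_max = E_photon - φ = 6.2325 eV - 4.3 eV = 1.9325 eV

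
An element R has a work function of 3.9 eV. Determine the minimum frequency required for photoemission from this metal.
9.4302e+14 Hz

The threshold frequency is when the photon energy equals the work function:
hf₀ = φ

Solving for f₀:
f₀ = φ/h = (3.9 eV × 1.602×10⁻¹⁹ J/eV) / (6.626×10⁻³⁴ J·s)
f₀ = 9.4302e+14 Hz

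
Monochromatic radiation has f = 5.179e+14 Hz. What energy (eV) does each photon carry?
2.1419 eV

Using E = hf:

E = hf = (6.626×10⁻³⁴ J·s)(5.179e+14 Hz)
E = 2.1419 eV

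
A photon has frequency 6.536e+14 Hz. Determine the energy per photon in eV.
2.7031 eV

Using E = hf:

E = hf = (6.626×10⁻³⁴ J·s)(6.536e+14 Hz)
E = 2.7031 eV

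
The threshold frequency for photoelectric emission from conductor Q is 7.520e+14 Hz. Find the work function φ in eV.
3.11 eV

At the threshold frequency, photon energy equals work function:
φ = hf₀

Calculating:
φ = (6.626×10⁻³⁴ J·s)(7.520e+14 Hz)
φ = 3.11 eV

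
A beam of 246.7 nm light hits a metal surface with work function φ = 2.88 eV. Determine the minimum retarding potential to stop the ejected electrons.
2.1457 V

The stopping potential V_s satisfies: eV_s = KE_max

First, find KE_max using Einstein's equation:
E_photon = hc/λ = 5.0257 eV
KE_max = E_photon - φ = 5.0257 - 2.88 = 2.1457 eV

Since eV_s = KE_max:
V_s = KE_max/e = 2.1457 V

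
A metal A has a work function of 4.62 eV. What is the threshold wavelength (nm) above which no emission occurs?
268.36 nm

The threshold wavelength is when the photon energy equals the work function:
hc/λ₀ = φ

Solving for λ₀:
λ₀ = hc/φ = (6.626×10⁻³⁴ J·s)(3×10⁸ m/s) / (4.62 eV × 1.602×10⁻¹⁹ J/eV)
λ₀ = 268.36 nm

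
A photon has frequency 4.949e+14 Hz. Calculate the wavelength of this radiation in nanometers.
605.76 nm

Using the wave equation: c = fλ

Solving for wavelength:
λ = c/f = (3×10⁸ m/s) / (4.949e+14 Hz)
λ = 605.76 nm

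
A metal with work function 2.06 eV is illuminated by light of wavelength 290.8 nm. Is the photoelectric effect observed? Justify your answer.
Yes

For photoemission, the photon energy must exceed the work function.

Photon energy: E = hc/λ = 4.2636 eV
Work function: φ = 2.06 eV

Since E_photon (4.2636 eV) > φ (2.06 eV), photoemission WILL occur.
The threshold wavelength is λ₀ = hc/φ = 601.9 nm.
Since 290.8 nm < 601.9 nm, the light has sufficient energy.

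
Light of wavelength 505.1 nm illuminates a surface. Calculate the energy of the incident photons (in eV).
2.4546 eV

Using E = hf = hc/λ:

E = hc/λ = (6.626×10⁻³⁴ J·s)(3×10⁸ m/s) / (505.1×10⁻⁹ m)
E = 2.4546 eV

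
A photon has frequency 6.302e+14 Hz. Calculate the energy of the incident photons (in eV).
2.6063 eV

Using E = hf:

E = hf = (6.626×10⁻³⁴ J·s)(6.302e+14 Hz)
E = 2.6063 eV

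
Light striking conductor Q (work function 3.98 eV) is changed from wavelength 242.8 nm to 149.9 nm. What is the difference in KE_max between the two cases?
3.1647 eV

Using Einstein's equation: KE_max = hc/λ - φ

For λ₁ = 242.8 nm:
KE₁ = hc/λ₁ - φ = 5.1064 - 3.98 = 1.1264 eV

For λ₂ = 149.9 nm:
KE₂ = hc/λ₂ - φ = 8.2711 - 3.98 = 4.2911 eV

Change in KE:
ΔKE = KE₂ - KE₁ = 4.2911 - 1.1264 = 3.1647 eV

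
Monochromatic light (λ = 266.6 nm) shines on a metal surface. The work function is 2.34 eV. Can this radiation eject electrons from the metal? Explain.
Yes

For photoemission, the photon energy must exceed the work function.

Photon energy: E = hc/λ = 4.6506 eV
Work function: φ = 2.34 eV

Since E_photon (4.6506 eV) > φ (2.34 eV), photoemission WILL occur.
The threshold wavelength is λ₀ = hc/φ = 529.8 nm.
Since 266.6 nm < 529.8 nm, the light has sufficient energy.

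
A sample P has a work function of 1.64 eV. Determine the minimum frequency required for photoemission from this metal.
3.9655e+14 Hz

The threshold frequency is when the photon energy equals the work function:
hf₀ = φ

Solving for f₀:
f₀ = φ/h = (1.64 eV × 1.602×10⁻¹⁹ J/eV) / (6.626×10⁻³⁴ J·s)
f₀ = 3.9655e+14 Hz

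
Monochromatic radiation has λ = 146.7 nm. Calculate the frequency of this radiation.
2.0436e+15 Hz

Using the wave equation: c = fλ

Solving for frequency:
f = c/λ = (3×10⁸ m/s) / (146.7×10⁻⁹ m)
f = 2.0436e+15 Hz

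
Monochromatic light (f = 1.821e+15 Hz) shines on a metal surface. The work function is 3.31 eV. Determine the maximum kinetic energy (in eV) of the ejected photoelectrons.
4.2211 eV

Using Einstein's photoelectric equation: KE_max = hf - φ

First, calculate the photon energy:
E_photon = hf = (6.626×10⁻³⁴ J·s)(1.821e+15 Hz)
E_photon = 7.5311 eV

Then, the maximum kinetic energy:
KE_max = E_photon - φ = 7.5311 eV - 3.31 eV = 4.2211 eV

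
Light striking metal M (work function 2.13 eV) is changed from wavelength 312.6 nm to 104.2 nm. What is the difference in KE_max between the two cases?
7.9325 eV

Using Einstein's equation: KE_max = hc/λ - φ

For λ₁ = 312.6 nm:
KE₁ = hc/λ₁ - φ = 3.9662 - 2.13 = 1.8362 eV

For λ₂ = 104.2 nm:
KE₂ = hc/λ₂ - φ = 11.8987 - 2.13 = 9.7687 eV

Change in KE:
ΔKE = KE₂ - KE₁ = 9.7687 - 1.8362 = 7.9325 eV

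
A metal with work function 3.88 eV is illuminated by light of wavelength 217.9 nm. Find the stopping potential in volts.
1.8100 V

The stopping potential V_s satisfies: eV_s = KE_max

First, find KE_max using Einstein's equation:
E_photon = hc/λ = 5.6900 eV
KE_max = E_photon - φ = 5.6900 - 3.88 = 1.8100 eV

Since eV_s = KE_max:
V_s = KE_max/e = 1.8100 V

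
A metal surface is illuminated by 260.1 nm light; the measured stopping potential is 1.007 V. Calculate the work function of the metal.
3.76 eV

The stopping potential gives the maximum kinetic energy: KE_max = eV_s = 1.007 eV

From Einstein's photoelectric equation: KE_max = hc/λ - φ
Rearranging: φ = hc/λ - KE_max

Calculate photon energy:
E_photon = hc/λ = (6.626×10⁻³⁴ J·s)(3×10⁸ m/s) / (260.1×10⁻⁹ m) = 4.7668 eV

Therefore:
φ = 4.7668 - 1.007 = 3.76 eV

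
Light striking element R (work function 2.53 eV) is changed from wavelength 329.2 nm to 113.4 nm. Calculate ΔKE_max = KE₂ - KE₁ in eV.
7.1671 eV

Using Einstein's equation: KE_max = hc/λ - φ

For λ₁ = 329.2 nm:
KE₁ = hc/λ₁ - φ = 3.7662 - 2.53 = 1.2362 eV

For λ₂ = 113.4 nm:
KE₂ = hc/λ₂ - φ = 10.9334 - 2.53 = 8.4034 eV

Change in KE:
ΔKE = KE₂ - KE₁ = 8.4034 - 1.2362 = 7.1671 eV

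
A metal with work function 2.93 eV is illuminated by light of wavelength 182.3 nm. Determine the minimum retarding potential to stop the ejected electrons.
3.8711 V

The stopping potential V_s satisfies: eV_s = KE_max

First, find KE_max using Einstein's equation:
E_photon = hc/λ = 6.8011 eV
KE_max = E_photon - φ = 6.8011 - 2.93 = 3.8711 eV

Since eV_s = KE_max:
V_s = KE_max/e = 3.8711 V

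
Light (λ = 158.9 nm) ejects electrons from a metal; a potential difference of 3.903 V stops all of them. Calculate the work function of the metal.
3.90 eV

The stopping potential gives the maximum kinetic energy: KE_max = eV_s = 3.903 eV

From Einstein's photoelectric equation: KE_max = hc/λ - φ
Rearranging: φ = hc/λ - KE_max

Calculate photon energy:
E_photon = hc/λ = (6.626×10⁻³⁴ J·s)(3×10⁸ m/s) / (158.9×10⁻⁹ m) = 7.8027 eV

Therefore:
φ = 7.8027 - 3.903 = 3.90 eV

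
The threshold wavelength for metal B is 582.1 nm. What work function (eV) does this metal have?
2.13 eV

At the threshold wavelength, photon energy equals work function:
φ = hc/λ₀

Calculating:
φ = (6.626×10⁻³⁴ J·s)(3×10⁸ m/s) / (582.1×10⁻⁹ m)
φ = 2.13 eV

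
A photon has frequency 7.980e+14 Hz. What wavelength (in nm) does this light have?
375.68 nm

Using the wave equation: c = fλ

Solving for wavelength:
λ = c/f = (3×10⁸ m/s) / (7.980e+14 Hz)
λ = 375.68 nm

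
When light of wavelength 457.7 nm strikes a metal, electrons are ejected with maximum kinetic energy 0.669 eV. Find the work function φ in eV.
2.04 eV

From Einstein's photoelectric equation: KE_max = hf - φ = hc/λ - φ

Rearranging for φ:
φ = hc/λ - KE_max

Calculate photon energy:
E_photon = hc/λ = 2.7089 eV

Therefore:
φ = 2.7089 - 0.669 = 2.04 eV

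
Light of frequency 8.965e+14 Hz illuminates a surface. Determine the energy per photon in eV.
3.7076 eV

Using E = hf:

E = hf = (6.626×10⁻³⁴ J·s)(8.965e+14 Hz)
E = 3.7076 eV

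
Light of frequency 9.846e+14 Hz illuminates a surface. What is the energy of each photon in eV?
4.0720 eV

Using E = hf:

E = hf = (6.626×10⁻³⁴ J·s)(9.846e+14 Hz)
E = 4.0720 eV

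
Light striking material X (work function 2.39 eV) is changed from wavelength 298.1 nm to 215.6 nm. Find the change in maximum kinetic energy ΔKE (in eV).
1.5915 eV

Using Einstein's equation: KE_max = hc/λ - φ

For λ₁ = 298.1 nm:
KE₁ = hc/λ₁ - φ = 4.1591 - 2.39 = 1.7691 eV

For λ₂ = 215.6 nm:
KE₂ = hc/λ₂ - φ = 5.7507 - 2.39 = 3.3607 eV

Change in KE:
ΔKE = KE₂ - KE₁ = 3.3607 - 1.7691 = 1.5915 eV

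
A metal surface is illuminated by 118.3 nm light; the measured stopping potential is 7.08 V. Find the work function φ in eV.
3.40 eV

The stopping potential gives the maximum kinetic energy: KE_max = eV_s = 7.08 eV

From Einstein's photoelectric equation: KE_max = hc/λ - φ
Rearranging: φ = hc/λ - KE_max

Calculate photon energy:
E_photon = hc/λ = (6.626×10⁻³⁴ J·s)(3×10⁸ m/s) / (118.3×10⁻⁹ m) = 10.4805 eV

Therefore:
φ = 10.4805 - 7.08 = 3.40 eV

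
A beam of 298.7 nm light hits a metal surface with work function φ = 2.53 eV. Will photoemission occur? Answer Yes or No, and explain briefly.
Yes

For photoemission, the photon energy must exceed the work function.

Photon energy: E = hc/λ = 4.1508 eV
Work function: φ = 2.53 eV

Since E_photon (4.1508 eV) > φ (2.53 eV), photoemission WILL occur.
The threshold wavelength is λ₀ = hc/φ = 490.1 nm.
Since 298.7 nm < 490.1 nm, the light has sufficient energy.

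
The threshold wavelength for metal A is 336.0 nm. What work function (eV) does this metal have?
3.69 eV

At the threshold wavelength, photon energy equals work function:
φ = hc/λ₀

Calculating:
φ = (6.626×10⁻³⁴ J·s)(3×10⁸ m/s) / (336.0×10⁻⁹ m)
φ = 3.69 eV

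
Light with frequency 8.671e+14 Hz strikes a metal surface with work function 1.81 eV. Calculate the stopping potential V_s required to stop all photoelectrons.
1.7760 V

The stopping potential V_s satisfies: eV_s = KE_max

First, find KE_max using Einstein's equation:
E_photon = hf = (6.626×10⁻³⁴ J·s)(8.671e+14 Hz) = 3.5860 eV
KE_max = E_photon - φ = 3.5860 - 1.81 = 1.7760 eV

Since eV_s = KE_max:
V_s = KE_max/e = 1.7760 V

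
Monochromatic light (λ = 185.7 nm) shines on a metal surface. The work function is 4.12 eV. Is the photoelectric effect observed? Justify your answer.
Yes

For photoemission, the photon energy must exceed the work function.

Photon energy: E = hc/λ = 6.6766 eV
Work function: φ = 4.12 eV

Since E_photon (6.6766 eV) > φ (4.12 eV), photoemission WILL occur.
The threshold wavelength is λ₀ = hc/φ = 300.9 nm.
Since 185.7 nm < 300.9 nm, the light has sufficient energy.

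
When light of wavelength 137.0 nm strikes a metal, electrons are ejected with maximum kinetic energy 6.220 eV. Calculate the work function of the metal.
2.83 eV

From Einstein's photoelectric equation: KE_max = hf - φ = hc/λ - φ

Rearranging for φ:
φ = hc/λ - KE_max

Calculate photon energy:
E_photon = hc/λ = 9.0499 eV

Therefore:
φ = 9.0499 - 6.220 = 2.83 eV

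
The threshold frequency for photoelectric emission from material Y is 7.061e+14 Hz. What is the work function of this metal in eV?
2.92 eV

At the threshold frequency, photon energy equals work function:
φ = hf₀

Calculating:
φ = (6.626×10⁻³⁴ J·s)(7.061e+14 Hz)
φ = 2.92 eV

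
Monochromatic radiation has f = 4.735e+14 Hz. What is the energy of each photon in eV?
1.9582 eV

Using E = hf:

E = hf = (6.626×10⁻³⁴ J·s)(4.735e+14 Hz)
E = 1.9582 eV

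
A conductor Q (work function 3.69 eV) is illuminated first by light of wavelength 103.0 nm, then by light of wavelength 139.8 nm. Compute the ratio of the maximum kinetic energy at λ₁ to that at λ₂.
1.6119

Using Einstein's equation: KE_max = hc/λ - φ

For λ₁ = 103.0 nm:
E₁ = hc/λ₁ = 12.0373 eV
KE₁ = E₁ - φ = 12.0373 - 3.69 = 8.3473 eV

For λ₂ = 139.8 nm:
E₂ = hc/λ₂ = 8.8687 eV
KE₂ = E₂ - φ = 8.8687 - 3.69 = 5.1787 eV

Ratio: KE₁/KE₂ = 8.3473/5.1787 = 1.6119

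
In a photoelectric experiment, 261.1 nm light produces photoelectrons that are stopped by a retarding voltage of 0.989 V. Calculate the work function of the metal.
3.76 eV

The stopping potential gives the maximum kinetic energy: KE_max = eV_s = 0.989 eV

From Einstein's photoelectric equation: KE_max = hc/λ - φ
Rearranging: φ = hc/λ - KE_max

Calculate photon energy:
E_photon = hc/λ = (6.626×10⁻³⁴ J·s)(3×10⁸ m/s) / (261.1×10⁻⁹ m) = 4.7485 eV

Therefore:
φ = 4.7485 - 0.989 = 3.76 eV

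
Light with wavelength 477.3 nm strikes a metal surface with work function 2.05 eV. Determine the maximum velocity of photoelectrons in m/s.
4.3890e+05 m/s

First, find the maximum kinetic energy:
E_photon = hc/λ = 2.5976 eV
KE_max = E_photon - φ = 2.5976 - 2.05 = 0.5476 eV

Convert to Joules: KE_max = 0.5476 × 1.602×10⁻¹⁹ J = 8.7738e-20 J

Then use KE = ½mv² to find velocity:
v = √(2·KE/m) = √(2 × 8.7738e-20 J / 9.109e-31 kg)
v = 4.3890e+05 m/s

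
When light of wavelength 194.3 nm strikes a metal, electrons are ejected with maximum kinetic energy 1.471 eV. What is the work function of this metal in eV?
4.91 eV

From Einstein's photoelectric equation: KE_max = hf - φ = hc/λ - φ

Rearranging for φ:
φ = hc/λ - KE_max

Calculate photon energy:
E_photon = hc/λ = 6.3811 eV

Therefore:
φ = 6.3811 - 1.471 = 4.91 eV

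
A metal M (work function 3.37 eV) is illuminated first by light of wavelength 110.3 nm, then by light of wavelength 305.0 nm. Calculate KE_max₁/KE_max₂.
11.3237

Using Einstein's equation: KE_max = hc/λ - φ

For λ₁ = 110.3 nm:
E₁ = hc/λ₁ = 11.2406 eV
KE₁ = E₁ - φ = 11.2406 - 3.37 = 7.8706 eV

For λ₂ = 305.0 nm:
E₂ = hc/λ₂ = 4.0651 eV
KE₂ = E₂ - φ = 4.0651 - 3.37 = 0.6951 eV

Ratio: KE₁/KE₂ = 7.8706/0.6951 = 11.3237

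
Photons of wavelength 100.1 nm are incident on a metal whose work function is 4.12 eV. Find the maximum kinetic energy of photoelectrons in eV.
8.2660 eV

Using Einstein's photoelectric equation: KE_max = hf - φ = hc/λ - φ

First, calculate the photon energy:
E_photon = hc/λ = (6.626×10⁻³⁴ J·s)(3×10⁸ m/s) / (100.1×10⁻⁹ m)
E_photon = 12.3860 eV

Then, the maximum kinetic energy:
KE_max = E_photon - φ = 12.3860 eV - 4.12 eV = 8.2660 eV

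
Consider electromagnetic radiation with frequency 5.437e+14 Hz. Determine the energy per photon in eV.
2.2486 eV

Using E = hf:

E = hf = (6.626×10⁻³⁴ J·s)(5.437e+14 Hz)
E = 2.2486 eV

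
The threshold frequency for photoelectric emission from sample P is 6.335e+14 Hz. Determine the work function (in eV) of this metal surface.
2.62 eV

At the threshold frequency, photon energy equals work function:
φ = hf₀

Calculating:
φ = (6.626×10⁻³⁴ J·s)(6.335e+14 Hz)
φ = 2.62 eV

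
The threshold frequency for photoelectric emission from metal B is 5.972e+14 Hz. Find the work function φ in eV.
2.47 eV

At the threshold frequency, photon energy equals work function:
φ = hf₀

Calculating:
φ = (6.626×10⁻³⁴ J·s)(5.972e+14 Hz)
φ = 2.47 eV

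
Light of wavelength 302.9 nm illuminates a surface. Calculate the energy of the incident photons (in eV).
4.0932 eV

Using E = hf = hc/λ:

E = hc/λ = (6.626×10⁻³⁴ J·s)(3×10⁸ m/s) / (302.9×10⁻⁹ m)
E = 4.0932 eV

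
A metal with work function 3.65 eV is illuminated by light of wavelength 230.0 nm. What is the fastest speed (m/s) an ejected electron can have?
7.8249e+05 m/s

First, find the maximum kinetic energy:
E_photon = hc/λ = 5.3906 eV
KE_max = E_photon - φ = 5.3906 - 3.65 = 1.7406 eV

Convert to Joules: KE_max = 1.7406 × 1.602×10⁻¹⁹ J = 2.7888e-19 J

Then use KE = ½mv² to find velocity:
v = √(2·KE/m) = √(2 × 2.7888e-19 J / 9.109e-31 kg)
v = 7.8249e+05 m/s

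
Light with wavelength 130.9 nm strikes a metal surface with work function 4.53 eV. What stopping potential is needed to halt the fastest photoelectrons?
4.9417 V

The stopping potential V_s satisfies: eV_s = KE_max

First, find KE_max using Einstein's equation:
E_photon = hc/λ = 9.4717 eV
KE_max = E_photon - φ = 9.4717 - 4.53 = 4.9417 eV

Since eV_s = KE_max:
V_s = KE_max/e = 4.9417 V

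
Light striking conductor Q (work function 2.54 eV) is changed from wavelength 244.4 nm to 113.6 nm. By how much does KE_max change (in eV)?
5.8411 eV

Using Einstein's equation: KE_max = hc/λ - φ

For λ₁ = 244.4 nm:
KE₁ = hc/λ₁ - φ = 5.0730 - 2.54 = 2.5330 eV

For λ₂ = 113.6 nm:
KE₂ = hc/λ₂ - φ = 10.9141 - 2.54 = 8.3741 eV

Change in KE:
ΔKE = KE₂ - KE₁ = 8.3741 - 2.5330 = 5.8411 eV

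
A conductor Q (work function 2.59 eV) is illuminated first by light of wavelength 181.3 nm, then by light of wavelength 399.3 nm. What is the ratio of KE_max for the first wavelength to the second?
8.2491

Using Einstein's equation: KE_max = hc/λ - φ

For λ₁ = 181.3 nm:
E₁ = hc/λ₁ = 6.8386 eV
KE₁ = E₁ - φ = 6.8386 - 2.59 = 4.2486 eV

For λ₂ = 399.3 nm:
E₂ = hc/λ₂ = 3.1050 eV
KE₂ = E₂ - φ = 3.1050 - 2.59 = 0.5150 eV

Ratio: KE₁/KE₂ = 4.2486/0.5150 = 8.2491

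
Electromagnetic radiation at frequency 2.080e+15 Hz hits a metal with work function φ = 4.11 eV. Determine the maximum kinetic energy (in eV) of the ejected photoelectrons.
4.4922 eV

Using Einstein's photoelectric equation: KE_max = hf - φ

First, calculate the photon energy:
E_photon = hf = (6.626×10⁻³⁴ J·s)(2.080e+15 Hz)
E_photon = 8.6022 eV

Then, the maximum kinetic energy:
KE_max = E_photon - φ = 8.6022 eV - 4.11 eV = 4.4922 eV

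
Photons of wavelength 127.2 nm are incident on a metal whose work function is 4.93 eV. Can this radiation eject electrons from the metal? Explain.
Yes

For photoemission, the photon energy must exceed the work function.

Photon energy: E = hc/λ = 9.7472 eV
Work function: φ = 4.93 eV

Since E_photon (9.7472 eV) > φ (4.93 eV), photoemission WILL occur.
The threshold wavelength is λ₀ = hc/φ = 251.5 nm.
Since 127.2 nm < 251.5 nm, the light has sufficient energy.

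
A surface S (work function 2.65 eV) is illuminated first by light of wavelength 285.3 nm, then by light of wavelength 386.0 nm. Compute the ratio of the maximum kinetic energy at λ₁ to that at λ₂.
3.0172

Using Einstein's equation: KE_max = hc/λ - φ

For λ₁ = 285.3 nm:
E₁ = hc/λ₁ = 4.3457 eV
KE₁ = E₁ - φ = 4.3457 - 2.65 = 1.6957 eV

For λ₂ = 386.0 nm:
E₂ = hc/λ₂ = 3.2120 eV
KE₂ = E₂ - φ = 3.2120 - 2.65 = 0.5620 eV

Ratio: KE₁/KE₂ = 1.6957/0.5620 = 3.0172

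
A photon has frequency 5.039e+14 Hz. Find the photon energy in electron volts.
2.0840 eV

Using E = hf:

E = hf = (6.626×10⁻³⁴ J·s)(5.039e+14 Hz)
E = 2.0840 eV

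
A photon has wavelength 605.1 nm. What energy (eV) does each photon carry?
2.0490 eV

Using E = hf = hc/λ:

E = hc/λ = (6.626×10⁻³⁴ J·s)(3×10⁸ m/s) / (605.1×10⁻⁹ m)
E = 2.0490 eV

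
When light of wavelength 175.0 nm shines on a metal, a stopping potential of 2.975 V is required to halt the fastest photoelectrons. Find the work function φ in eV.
4.11 eV

The stopping potential gives the maximum kinetic energy: KE_max = eV_s = 2.975 eV

From Einstein's photoelectric equation: KE_max = hc/λ - φ
Rearranging: φ = hc/λ - KE_max

Calculate photon energy:
E_photon = hc/λ = (6.626×10⁻³⁴ J·s)(3×10⁸ m/s) / (175.0×10⁻⁹ m) = 7.0848 eV

Therefore:
φ = 7.0848 - 2.975 = 4.11 eV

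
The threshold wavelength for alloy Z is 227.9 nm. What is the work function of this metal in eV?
5.44 eV

At the threshold wavelength, photon energy equals work function:
φ = hc/λ₀

Calculating:
φ = (6.626×10⁻³⁴ J·s)(3×10⁸ m/s) / (227.9×10⁻⁹ m)
φ = 5.44 eV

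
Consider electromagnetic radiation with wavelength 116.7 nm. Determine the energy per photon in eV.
10.6242 eV

Using E = hf = hc/λ:

E = hc/λ = (6.626×10⁻³⁴ J·s)(3×10⁸ m/s) / (116.7×10⁻⁹ m)
E = 10.6242 eV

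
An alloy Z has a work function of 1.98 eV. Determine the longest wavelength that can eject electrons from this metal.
626.18 nm

The threshold wavelength is when the photon energy equals the work function:
hc/λ₀ = φ

Solving for λ₀:
λ₀ = hc/φ = (6.626×10⁻³⁴ J·s)(3×10⁸ m/s) / (1.98 eV × 1.602×10⁻¹⁹ J/eV)
λ₀ = 626.18 nm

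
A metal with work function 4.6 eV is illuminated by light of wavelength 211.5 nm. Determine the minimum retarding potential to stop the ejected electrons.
1.2621 V

The stopping potential V_s satisfies: eV_s = KE_max

First, find KE_max using Einstein's equation:
E_photon = hc/λ = 5.8621 eV
KE_max = E_photon - φ = 5.8621 - 4.6 = 1.2621 eV

Since eV_s = KE_max:
V_s = KE_max/e = 1.2621 V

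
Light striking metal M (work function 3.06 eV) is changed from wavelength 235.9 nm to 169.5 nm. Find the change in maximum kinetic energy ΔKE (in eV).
2.0589 eV

Using Einstein's equation: KE_max = hc/λ - φ

For λ₁ = 235.9 nm:
KE₁ = hc/λ₁ - φ = 5.2558 - 3.06 = 2.1958 eV

For λ₂ = 169.5 nm:
KE₂ = hc/λ₂ - φ = 7.3147 - 3.06 = 4.2547 eV

Change in KE:
ΔKE = KE₂ - KE₁ = 4.2547 - 2.1958 = 2.0589 eV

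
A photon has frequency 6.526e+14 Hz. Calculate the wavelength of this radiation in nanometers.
459.38 nm

Using the wave equation: c = fλ

Solving for wavelength:
λ = c/f = (3×10⁸ m/s) / (6.526e+14 Hz)
λ = 459.38 nm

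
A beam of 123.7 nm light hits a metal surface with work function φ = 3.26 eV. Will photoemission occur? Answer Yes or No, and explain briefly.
Yes

For photoemission, the photon energy must exceed the work function.

Photon energy: E = hc/λ = 10.0230 eV
Work function: φ = 3.26 eV

Since E_photon (10.0230 eV) > φ (3.26 eV), photoemission WILL occur.
The threshold wavelength is λ₀ = hc/φ = 380.3 nm.
Since 123.7 nm < 380.3 nm, the light has sufficient energy.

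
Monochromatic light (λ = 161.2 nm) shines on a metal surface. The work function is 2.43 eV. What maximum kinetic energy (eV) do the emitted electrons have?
5.2613 eV

Using Einstein's photoelectric equation: KE_max = hf - φ = hc/λ - φ

First, calculate the photon energy:
E_photon = hc/λ = (6.626×10⁻³⁴ J·s)(3×10⁸ m/s) / (161.2×10⁻⁹ m)
E_photon = 7.6913 eV

Then, the maximum kinetic energy:
KE_max = E_photon - φ = 7.6913 eV - 2.43 eV = 5.2613 eV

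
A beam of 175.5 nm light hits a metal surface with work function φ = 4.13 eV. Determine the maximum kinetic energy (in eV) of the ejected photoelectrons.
2.9346 eV

Using Einstein's photoelectric equation: KE_max = hf - φ = hc/λ - φ

First, calculate the photon energy:
E_photon = hc/λ = (6.626×10⁻³⁴ J·s)(3×10⁸ m/s) / (175.5×10⁻⁹ m)
E_photon = 7.0646 eV

Then, the maximum kinetic energy:
KE_max = E_photon - φ = 7.0646 eV - 4.13 eV = 2.9346 eV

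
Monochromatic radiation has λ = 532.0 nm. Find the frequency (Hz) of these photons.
5.6352e+14 Hz

Using the wave equation: c = fλ

Solving for frequency:
f = c/λ = (3×10⁸ m/s) / (532.0×10⁻⁹ m)
f = 5.6352e+14 Hz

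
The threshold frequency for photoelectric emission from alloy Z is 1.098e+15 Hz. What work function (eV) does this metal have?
4.54 eV

At the threshold frequency, photon energy equals work function:
φ = hf₀

Calculating:
φ = (6.626×10⁻³⁴ J·s)(1.098e+15 Hz)
φ = 4.54 eV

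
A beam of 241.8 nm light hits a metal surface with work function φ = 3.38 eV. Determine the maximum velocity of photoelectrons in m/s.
7.8404e+05 m/s

First, find the maximum kinetic energy:
E_photon = hc/λ = 5.1276 eV
KE_max = E_photon - φ = 5.1276 - 3.38 = 1.7476 eV

Convert to Joules: KE_max = 1.7476 × 1.602×10⁻¹⁹ J = 2.7999e-19 J

Then use KE = ½mv² to find velocity:
v = √(2·KE/m) = √(2 × 2.7999e-19 J / 9.109e-31 kg)
v = 7.8404e+05 m/s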